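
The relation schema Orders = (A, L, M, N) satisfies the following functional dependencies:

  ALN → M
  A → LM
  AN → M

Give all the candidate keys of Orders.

AN

Attributes A, N never appear on any right-hand side, so every candidate key must contain {A, N}.
{A, N}⁺ = {A, L, M, N}, which is all of the schema, so {A, N} is the only candidate key.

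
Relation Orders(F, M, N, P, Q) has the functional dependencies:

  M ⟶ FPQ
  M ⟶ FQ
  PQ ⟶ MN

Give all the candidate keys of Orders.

{M}⁺: M→FPQ adds F, P, Q; PQ→MN adds N → {F, M, N, P, Q}.
{P, Q}⁺: PQ→MN adds M, N; M→FPQ adds F → {F, M, N, P, Q}.
Any other superkey contains one of these as a subset, so there are no further candidate keys.

(M), (P, Q)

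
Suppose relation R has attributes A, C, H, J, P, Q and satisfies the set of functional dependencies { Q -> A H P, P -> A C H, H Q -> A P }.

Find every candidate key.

Attributes J, Q never appear on any right-hand side, so every candidate key must contain {J, Q}.
{J, Q}⁺ = {A, C, H, J, P, Q}, which is all of the schema, so {J, Q} is the only candidate key.

JQ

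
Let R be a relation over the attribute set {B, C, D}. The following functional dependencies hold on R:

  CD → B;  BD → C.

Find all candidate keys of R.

Attribute D never appears on the right-hand side of any dependency, so D must belong to every candidate key.
{D}⁺ = {D}, which is not all of the schema, so we must add further attributes.
{B, D}⁺: BD→C adds C → {B, C, D}. Minimal: {D}⁺ = {D}; {B}⁺ = {B} — none reach the full schema.
{C, D}⁺: CD→B adds B → {B, C, D}. Minimal: {D}⁺ = {D}; {C}⁺ = {C} — none reach the full schema.
Any other superkey contains one of these as a subset, so there are no further candidate keys.

BD; CD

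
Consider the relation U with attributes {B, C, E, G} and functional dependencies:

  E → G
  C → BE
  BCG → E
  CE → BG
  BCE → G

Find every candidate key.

Attribute C never appears on the right-hand side of any dependency, so C must belong to every candidate key.
{C}⁺ = {B, C, E, G}, which is all of the schema, so {C} is the only candidate key.

C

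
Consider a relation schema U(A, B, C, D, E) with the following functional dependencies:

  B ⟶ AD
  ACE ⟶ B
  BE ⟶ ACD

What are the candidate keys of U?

Attribute E never appears on the right-hand side of any dependency, so E must belong to every candidate key.
{E}⁺ = {E}, which is not all of the schema, so we must add further attributes.
{B, E}⁺: B→AD adds A, D; BE→ACD adds C → {A, B, C, D, E}. Minimal: {E}⁺ = {E}; {B}⁺ = {A, B, D} — none reach the full schema.
{A, C, E}⁺: ACE→B adds B; BE→ACD adds D → {A, B, C, D, E}. Minimal: {C, E}⁺ = {C, E}; {A, E}⁺ = {A, E}; {A, C}⁺ = {A, C} — none reach the full schema.

{B, E}, {A, C, E}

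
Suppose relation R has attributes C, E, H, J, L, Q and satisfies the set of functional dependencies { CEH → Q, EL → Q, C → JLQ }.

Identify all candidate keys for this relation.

Attributes C, E, H never appear on any right-hand side, so every candidate key must contain {C, E, H}.
{C, E, H}⁺ = {C, E, H, J, L, Q}, which is all of the schema, so {C, E, H} is the only candidate key.

(C, E, H)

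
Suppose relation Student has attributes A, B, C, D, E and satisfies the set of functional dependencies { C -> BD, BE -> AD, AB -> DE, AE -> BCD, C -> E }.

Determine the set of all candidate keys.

{C}⁺: C→BD adds B, D; C→E adds E; BE→AD adds A → {A, B, C, D, E}.
{A, B}⁺: AB→DE adds D, E; AE→BCD adds C → {A, B, C, D, E}. Minimal: {B}⁺ = {B}; {A}⁺ = {A} — none reach the full schema.
{A, E}⁺: AE→BCD adds B, C, D → {A, B, C, D, E}. Minimal: {E}⁺ = {E}; {A}⁺ = {A} — none reach the full schema.
{B, E}⁺: BE→AD adds A, D; AE→BCD adds C → {A, B, C, D, E}. Minimal: {E}⁺ = {E}; {B}⁺ = {B} — none reach the full schema.

{C}, {A, B}, {A, E}, {B, E}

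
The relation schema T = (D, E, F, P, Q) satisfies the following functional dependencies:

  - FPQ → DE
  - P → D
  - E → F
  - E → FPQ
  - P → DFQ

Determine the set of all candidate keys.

{E}; {P}

{E}⁺: E→F adds F; E→FPQ adds P, Q; P→DFQ adds D → {D, E, F, P, Q}.
{P}⁺: P→D adds D; P→DFQ adds F, Q; FPQ→DE adds E → {D, E, F, P, Q}.
Any other superkey contains one of these as a subset, so there are no further candidate keys.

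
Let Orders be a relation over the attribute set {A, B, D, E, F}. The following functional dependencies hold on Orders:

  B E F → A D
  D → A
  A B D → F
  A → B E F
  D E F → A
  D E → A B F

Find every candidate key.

{A}⁺: A→BEF adds B, E, F; BEF→AD adds D → {A, B, D, E, F}.
{D}⁺: D→A adds A; A→BEF adds B, E, F → {A, B, D, E, F}.
{B, E, F}⁺: BEF→AD adds A, D → {A, B, D, E, F}. Minimal: {E, F}⁺ = {E, F}; {B, F}⁺ = {B, F}; {B, E}⁺ = {B, E} — none reach the full schema.
Any other superkey contains one of these as a subset, so there are no further candidate keys.

{A}, {D}, {B, E, F}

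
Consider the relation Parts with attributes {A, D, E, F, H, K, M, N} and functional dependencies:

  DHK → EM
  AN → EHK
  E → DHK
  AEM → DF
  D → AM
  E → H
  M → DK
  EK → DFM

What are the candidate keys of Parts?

Attribute N never appears on the right-hand side of any dependency, so N must belong to every candidate key.
{N}⁺ = {N}, which is not all of the schema, so we must add further attributes.
{A, N}⁺: AN→EHK adds E, H, K; E→DHK adds D; D→AM adds M; EK→DFM adds F → {A, D, E, F, H, K, M, N}. Minimal: {N}⁺ = {N}; {A}⁺ = {A} — none reach the full schema.
{D, N}⁺: D→AM adds A, M; M→DK adds K; AN→EHK adds E, H; AEM→DF adds F → {A, D, E, F, H, K, M, N}. Minimal: {N}⁺ = {N}; {D}⁺ = {A, D, K, M} — none reach the full schema.
{E, N}⁺: E→DHK adds D, H, K; D→AM adds A, M; EK→DFM adds F → {A, D, E, F, H, K, M, N}. Minimal: {N}⁺ = {N}; {E}⁺ = {A, D, E, F, H, K, M} — none reach the full schema.
{M, N}⁺: M→DK adds D, K; D→AM adds A; AN→EHK adds E, H; AEM→DF adds F → {A, D, E, F, H, K, M, N}. Minimal: {N}⁺ = {N}; {M}⁺ = {A, D, K, M} — none reach the full schema.

{A, N}; {D, N}; {E, N}; {M, N}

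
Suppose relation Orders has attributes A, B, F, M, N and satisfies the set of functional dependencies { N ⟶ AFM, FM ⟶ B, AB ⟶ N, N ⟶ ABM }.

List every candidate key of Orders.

{N}⁺: N→AFM adds A, F, M; FM→B adds B → {A, B, F, M, N}.
{A, B}⁺: AB→N adds N; N→ABM adds M; N→AFM adds F → {A, B, F, M, N}. Minimal: {B}⁺ = {B}; {A}⁺ = {A} — none reach the full schema.
{A, F, M}⁺: FM→B adds B; AB→N adds N → {A, B, F, M, N}. Minimal: {F, M}⁺ = {B, F, M}; {A, M}⁺ = {A, M}; {A, F}⁺ = {A, F} — none reach the full schema.
Any other superkey contains one of these as a subset, so there are no further candidate keys.

{N}; {A, B}; {A, F, M}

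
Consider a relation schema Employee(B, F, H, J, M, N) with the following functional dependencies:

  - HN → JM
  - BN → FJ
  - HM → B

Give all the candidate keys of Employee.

HN

{H, N}⁺: HN→JM adds J, M; HM→B adds B; BN→FJ adds F → {B, F, H, J, M, N}. Minimal: {N}⁺ = {N}; {H}⁺ = {H} — none reach the full schema.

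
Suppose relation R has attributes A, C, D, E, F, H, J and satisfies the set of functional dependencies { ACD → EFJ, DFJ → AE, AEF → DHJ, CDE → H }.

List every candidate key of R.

{A, C, D}, {A, C, E, F}, {C, D, F, J}

Attribute C never appears on the right-hand side of any dependency, so C must belong to every candidate key.
{C}⁺ = {C}, which is not all of the schema, so we must add further attributes.
{A, C, D}⁺: ACD→EFJ adds E, F, J; AEF→DHJ adds H → {A, C, D, E, F, H, J}.
{A, C, E, F}⁺: AEF→DHJ adds D, H, J → {A, C, D, E, F, H, J}.
{C, D, F, J}⁺: DFJ→AE adds A, E; AEF→DHJ adds H → {A, C, D, E, F, H, J}.
Any other superkey contains one of these as a subset, so there are no further candidate keys.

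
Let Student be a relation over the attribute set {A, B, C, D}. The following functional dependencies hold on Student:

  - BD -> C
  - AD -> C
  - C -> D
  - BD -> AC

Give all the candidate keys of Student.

{B, C}, {B, D}

Attribute B never appears on the right-hand side of any dependency, so B must belong to every candidate key.
{B}⁺ = {B}, which is not all of the schema, so we must add further attributes.
{B, C}⁺: C→D adds D; BD→AC adds A → {A, B, C, D}.
{B, D}⁺: BD→C adds C; BD→AC adds A → {A, B, C, D}.
Any other superkey contains one of these as a subset, so there are no further candidate keys.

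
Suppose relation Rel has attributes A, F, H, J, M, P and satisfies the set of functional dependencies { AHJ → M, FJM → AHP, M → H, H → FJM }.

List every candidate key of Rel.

{H}⁺: H→FJM adds F, J, M; FJM→AHP adds A, P → {A, F, H, J, M, P}.
{M}⁺: M→H adds H; H→FJM adds F, J; FJM→AHP adds A, P → {A, F, H, J, M, P}.
Any other superkey contains one of these as a subset, so there are no further candidate keys.

H, M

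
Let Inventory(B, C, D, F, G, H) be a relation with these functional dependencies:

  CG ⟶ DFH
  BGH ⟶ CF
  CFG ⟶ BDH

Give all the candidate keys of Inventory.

Attribute G never appears on the right-hand side of any dependency, so G must belong to every candidate key.
{G}⁺ = {G}, which is not all of the schema, so we must add further attributes.
{C, G}⁺: CG→DFH adds D, F, H; CFG→BDH adds B → {B, C, D, F, G, H}. Minimal: {G}⁺ = {G}; {C}⁺ = {C} — none reach the full schema.
{B, G, H}⁺: BGH→CF adds C, F; CFG→BDH adds D → {B, C, D, F, G, H}. Minimal: {G, H}⁺ = {G, H}; {B, H}⁺ = {B, H}; {B, G}⁺ = {B, G} — none reach the full schema.

{C, G}, {B, G, H}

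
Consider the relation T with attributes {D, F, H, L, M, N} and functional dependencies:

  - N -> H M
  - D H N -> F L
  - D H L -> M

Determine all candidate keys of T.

{D, N}⁺: N→HM adds H, M; DHN→FL adds F, L → {D, F, H, L, M, N}.

{D, N}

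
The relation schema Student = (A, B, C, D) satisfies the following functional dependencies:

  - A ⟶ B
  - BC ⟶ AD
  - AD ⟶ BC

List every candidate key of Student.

(A, C), (A, D), (B, C)

{A, C}⁺: A→B adds B; BC→AD adds D → {A, B, C, D}. Minimal: {C}⁺ = {C}; {A}⁺ = {A, B} — none reach the full schema.
{A, D}⁺: A→B adds B; AD→BC adds C → {A, B, C, D}. Minimal: {D}⁺ = {D}; {A}⁺ = {A, B} — none reach the full schema.
{B, C}⁺: BC→AD adds A, D → {A, B, C, D}. Minimal: {C}⁺ = {C}; {B}⁺ = {B} — none reach the full schema.
Any other superkey contains one of these as a subset, so there are no further candidate keys.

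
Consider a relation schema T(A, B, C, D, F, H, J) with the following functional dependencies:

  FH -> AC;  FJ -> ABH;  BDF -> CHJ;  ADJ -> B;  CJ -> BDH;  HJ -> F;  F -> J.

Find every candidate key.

{F}⁺: F→J adds J; FJ→ABH adds A, B, H; FH→AC adds C; CJ→BDH adds D → {A, B, C, D, F, H, J}.
{C, J}⁺: CJ→BDH adds B, D, H; HJ→F adds F; FH→AC adds A → {A, B, C, D, F, H, J}. Minimal: {J}⁺ = {J}; {C}⁺ = {C} — none reach the full schema.
{H, J}⁺: HJ→F adds F; FH→AC adds A, C; FJ→ABH adds B; CJ→BDH adds D → {A, B, C, D, F, H, J}. Minimal: {J}⁺ = {J}; {H}⁺ = {H} — none reach the full schema.
Any other superkey contains one of these as a subset, so there are no further candidate keys.

(F), (C, J), (H, J)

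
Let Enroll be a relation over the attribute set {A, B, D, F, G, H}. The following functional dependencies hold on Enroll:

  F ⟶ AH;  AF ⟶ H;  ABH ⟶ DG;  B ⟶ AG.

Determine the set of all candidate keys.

BF

{B, F}⁺: F→AH adds A, H; ABH→DG adds D, G → {A, B, D, F, G, H}.
No other minimal superkey exists.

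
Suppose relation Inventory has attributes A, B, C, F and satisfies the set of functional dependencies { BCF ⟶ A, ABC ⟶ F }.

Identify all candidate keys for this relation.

Attributes B, C never appear on any right-hand side, so every candidate key must contain {B, C}.
{B, C}⁺ = {B, C}, which is not all of the schema, so we must add further attributes.
{A, B, C}⁺: ABC→F adds F → {A, B, C, F}.
{B, C, F}⁺: BCF→A adds A → {A, B, C, F}.

{A, B, C}, {B, C, F}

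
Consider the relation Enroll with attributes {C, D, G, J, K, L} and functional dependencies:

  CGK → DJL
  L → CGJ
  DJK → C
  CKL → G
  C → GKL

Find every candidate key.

C, L, DJK

{C}⁺: C→GKL adds G, K, L; CGK→DJL adds D, J → {C, D, G, J, K, L}.
{L}⁺: L→CGJ adds C, G, J; C→GKL adds K; CGK→DJL adds D → {C, D, G, J, K, L}.
{D, J, K}⁺: DJK→C adds C; C→GKL adds G, L → {C, D, G, J, K, L}. Minimal: {J, K}⁺ = {J, K}; {D, K}⁺ = {D, K}; {D, J}⁺ = {D, J} — none reach the full schema.
Any other superkey contains one of these as a subset, so there are no further candidate keys.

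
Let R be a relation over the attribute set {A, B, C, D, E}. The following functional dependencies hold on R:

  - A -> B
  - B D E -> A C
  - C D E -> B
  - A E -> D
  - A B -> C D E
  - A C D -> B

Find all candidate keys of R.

A; BDE; CDE

{A}⁺: A→B adds B; AB→CDE adds C, D, E → {A, B, C, D, E}.
{B, D, E}⁺: BDE→AC adds A, C → {A, B, C, D, E}. Minimal: {D, E}⁺ = {D, E}; {B, E}⁺ = {B, E}; {B, D}⁺ = {B, D} — none reach the full schema.
{C, D, E}⁺: CDE→B adds B; BDE→AC adds A → {A, B, C, D, E}. Minimal: {D, E}⁺ = {D, E}; {C, E}⁺ = {C, E}; {C, D}⁺ = {C, D} — none reach the full schema.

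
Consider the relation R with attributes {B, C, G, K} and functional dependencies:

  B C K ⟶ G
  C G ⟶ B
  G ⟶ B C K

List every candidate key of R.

(G); (B, C, K)

{G}⁺: G→BCK adds B, C, K → {B, C, G, K}.
{B, C, K}⁺: BCK→G adds G → {B, C, G, K}. Minimal: {C, K}⁺ = {C, K}; {B, K}⁺ = {B, K}; {B, C}⁺ = {B, C} — none reach the full schema.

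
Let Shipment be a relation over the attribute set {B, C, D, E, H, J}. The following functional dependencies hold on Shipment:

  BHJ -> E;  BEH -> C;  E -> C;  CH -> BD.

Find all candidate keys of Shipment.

{B, H, J}, {C, H, J}, {E, H, J}

{B, H, J}⁺: BHJ→E adds E; BEH→C adds C; CH→BD adds D → {B, C, D, E, H, J}. Minimal: {H, J}⁺ = {H, J}; {B, J}⁺ = {B, J}; {B, H}⁺ = {B, H} — none reach the full schema.
{C, H, J}⁺: CH→BD adds B, D; BHJ→E adds E → {B, C, D, E, H, J}. Minimal: {H, J}⁺ = {H, J}; {C, J}⁺ = {C, J}; {C, H}⁺ = {B, C, D, H} — none reach the full schema.
{E, H, J}⁺: E→C adds C; CH→BD adds B, D → {B, C, D, E, H, J}. Minimal: {H, J}⁺ = {H, J}; {E, J}⁺ = {C, E, J}; {E, H}⁺ = {B, C, D, E, H} — none reach the full schema.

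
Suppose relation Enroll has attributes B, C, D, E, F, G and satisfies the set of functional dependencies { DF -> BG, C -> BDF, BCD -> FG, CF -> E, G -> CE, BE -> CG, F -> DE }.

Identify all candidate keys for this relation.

{C}, {F}, {G}, {B, E}

{C}⁺: C→BDF adds B, D, F; BCD→FG adds G; CF→E adds E → {B, C, D, E, F, G}.
{F}⁺: F→DE adds D, E; DF→BG adds B, G; G→CE adds C → {B, C, D, E, F, G}.
{G}⁺: G→CE adds C, E; C→BDF adds B, D, F → {B, C, D, E, F, G}.
{B, E}⁺: BE→CG adds C, G; C→BDF adds D, F → {B, C, D, E, F, G}.
Any other superkey contains one of these as a subset, so there are no further candidate keys.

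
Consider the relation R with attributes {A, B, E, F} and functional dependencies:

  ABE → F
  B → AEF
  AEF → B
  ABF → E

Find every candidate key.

{B}⁺: B→AEF adds A, E, F → {A, B, E, F}.
{A, E, F}⁺: AEF→B adds B → {A, B, E, F}. Minimal: {E, F}⁺ = {E, F}; {A, F}⁺ = {A, F}; {A, E}⁺ = {A, E} — none reach the full schema.

{B}, {A, E, F}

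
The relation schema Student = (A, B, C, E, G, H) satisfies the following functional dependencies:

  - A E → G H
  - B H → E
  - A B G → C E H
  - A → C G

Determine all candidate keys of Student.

{A, B}

{A, B}⁺: A→CG adds C, G; ABG→CEH adds E, H → {A, B, C, E, G, H}. Minimal: {B}⁺ = {B}; {A}⁺ = {A, C, G} — none reach the full schema.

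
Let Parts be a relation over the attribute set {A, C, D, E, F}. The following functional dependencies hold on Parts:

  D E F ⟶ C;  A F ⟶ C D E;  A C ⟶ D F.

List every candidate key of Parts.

{A, C}⁺: AC→DF adds D, F; AF→CDE adds E → {A, C, D, E, F}.
{A, F}⁺: AF→CDE adds C, D, E → {A, C, D, E, F}.

AC, AF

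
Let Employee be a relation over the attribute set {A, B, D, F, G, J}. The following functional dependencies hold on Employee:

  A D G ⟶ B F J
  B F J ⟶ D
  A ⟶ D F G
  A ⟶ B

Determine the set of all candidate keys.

{A}⁺: A→DFG adds D, F, G; A→B adds B; ADG→BFJ adds J → {A, B, D, F, G, J}.

A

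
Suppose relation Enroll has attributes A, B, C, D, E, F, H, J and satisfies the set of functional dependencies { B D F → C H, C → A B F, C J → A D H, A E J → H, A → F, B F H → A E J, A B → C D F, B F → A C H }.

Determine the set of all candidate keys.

{C}⁺: C→ABF adds A, B, F; AB→CDF adds D; BF→ACH adds H; BFH→AEJ adds E, J → {A, B, C, D, E, F, H, J}.
{A, B}⁺: A→F adds F; AB→CDF adds C, D; BF→ACH adds H; BFH→AEJ adds E, J → {A, B, C, D, E, F, H, J}. Minimal: {B}⁺ = {B}; {A}⁺ = {A, F} — none reach the full schema.
{B, F}⁺: BF→ACH adds A, C, H; BFH→AEJ adds E, J; AB→CDF adds D → {A, B, C, D, E, F, H, J}. Minimal: {F}⁺ = {F}; {B}⁺ = {B} — none reach the full schema.

{C}; {A, B}; {B, F}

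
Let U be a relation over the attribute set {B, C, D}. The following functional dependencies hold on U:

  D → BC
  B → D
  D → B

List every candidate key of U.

(B), (D)

{B}⁺: B→D adds D; D→BC adds C → {B, C, D}.
{D}⁺: D→BC adds B, C → {B, C, D}.
Any other superkey contains one of these as a subset, so there are no further candidate keys.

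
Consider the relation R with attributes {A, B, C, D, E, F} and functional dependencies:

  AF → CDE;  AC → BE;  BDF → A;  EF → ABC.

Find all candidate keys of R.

AF, EF, BDF

Attribute F never appears on the right-hand side of any dependency, so F must belong to every candidate key.
{F}⁺ = {F}, which is not all of the schema, so we must add further attributes.
{A, F}⁺: AF→CDE adds C, D, E; AC→BE adds B → {A, B, C, D, E, F}. Minimal: {F}⁺ = {F}; {A}⁺ = {A} — none reach the full schema.
{E, F}⁺: EF→ABC adds A, B, C; AF→CDE adds D → {A, B, C, D, E, F}. Minimal: {F}⁺ = {F}; {E}⁺ = {E} — none reach the full schema.
{B, D, F}⁺: BDF→A adds A; AF→CDE adds C, E → {A, B, C, D, E, F}. Minimal: {D, F}⁺ = {D, F}; {B, F}⁺ = {B, F}; {B, D}⁺ = {B, D} — none reach the full schema.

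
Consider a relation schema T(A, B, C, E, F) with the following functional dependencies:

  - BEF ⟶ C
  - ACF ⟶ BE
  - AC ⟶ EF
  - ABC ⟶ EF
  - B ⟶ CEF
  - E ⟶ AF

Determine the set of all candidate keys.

{B}; {A, C}; {C, E}

{B}⁺: B→CEF adds C, E, F; E→AF adds A → {A, B, C, E, F}.
{A, C}⁺: AC→EF adds E, F; ACF→BE adds B → {A, B, C, E, F}. Minimal: {C}⁺ = {C}; {A}⁺ = {A} — none reach the full schema.
{C, E}⁺: E→AF adds A, F; ACF→BE adds B → {A, B, C, E, F}. Minimal: {E}⁺ = {A, E, F}; {C}⁺ = {C} — none reach the full schema.
Any other superkey contains one of these as a subset, so there are no further candidate keys.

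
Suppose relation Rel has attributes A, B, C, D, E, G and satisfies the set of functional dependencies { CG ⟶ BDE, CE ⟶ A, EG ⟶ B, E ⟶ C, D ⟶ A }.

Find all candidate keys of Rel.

Attribute G never appears on the right-hand side of any dependency, so G must belong to every candidate key.
{G}⁺ = {G}, which is not all of the schema, so we must add further attributes.
{C, G}⁺: CG→BDE adds B, D, E; CE→A adds A → {A, B, C, D, E, G}. Minimal: {G}⁺ = {G}; {C}⁺ = {C} — none reach the full schema.
{E, G}⁺: EG→B adds B; E→C adds C; CG→BDE adds D; CE→A adds A → {A, B, C, D, E, G}. Minimal: {G}⁺ = {G}; {E}⁺ = {A, C, E} — none reach the full schema.

{C, G}; {E, G}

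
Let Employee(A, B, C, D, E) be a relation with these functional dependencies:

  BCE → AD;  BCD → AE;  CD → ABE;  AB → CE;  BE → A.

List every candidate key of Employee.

{A, B}⁺: AB→CE adds C, E; BCE→AD adds D → {A, B, C, D, E}. Minimal: {B}⁺ = {B}; {A}⁺ = {A} — none reach the full schema.
{B, E}⁺: BE→A adds A; AB→CE adds C; BCE→AD adds D → {A, B, C, D, E}. Minimal: {E}⁺ = {E}; {B}⁺ = {B} — none reach the full schema.
{C, D}⁺: CD→ABE adds A, B, E → {A, B, C, D, E}. Minimal: {D}⁺ = {D}; {C}⁺ = {C} — none reach the full schema.

{A, B}, {B, E}, {C, D}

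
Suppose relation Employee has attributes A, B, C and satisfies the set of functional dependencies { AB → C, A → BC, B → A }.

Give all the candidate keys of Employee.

{A}, {B}

{A}⁺: A→BC adds B, C → {A, B, C}.
{B}⁺: B→A adds A; AB→C adds C → {A, B, C}.
Any other superkey contains one of these as a subset, so there are no further candidate keys.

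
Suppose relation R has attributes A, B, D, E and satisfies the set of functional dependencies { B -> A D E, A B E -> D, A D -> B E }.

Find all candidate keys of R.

{B}, {A, D}

{B}⁺: B→ADE adds A, D, E → {A, B, D, E}.
{A, D}⁺: AD→BE adds B, E → {A, B, D, E}. Minimal: {D}⁺ = {D}; {A}⁺ = {A} — none reach the full schema.
Any other superkey contains one of these as a subset, so there are no further candidate keys.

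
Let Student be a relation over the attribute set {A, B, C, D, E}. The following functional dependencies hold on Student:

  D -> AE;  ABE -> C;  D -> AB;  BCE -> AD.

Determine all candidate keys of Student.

{D}⁺: D→AE adds A, E; D→AB adds B; ABE→C adds C → {A, B, C, D, E}.
{A, B, E}⁺: ABE→C adds C; BCE→AD adds D → {A, B, C, D, E}.
{B, C, E}⁺: BCE→AD adds A, D → {A, B, C, D, E}.

D, ABE, BCE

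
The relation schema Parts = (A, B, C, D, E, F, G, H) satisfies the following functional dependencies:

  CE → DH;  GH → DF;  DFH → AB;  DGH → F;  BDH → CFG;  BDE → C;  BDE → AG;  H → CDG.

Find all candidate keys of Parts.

Attribute E never appears on the right-hand side of any dependency, so E must belong to every candidate key.
{E}⁺ = {E}, which is not all of the schema, so we must add further attributes.
{C, E}⁺: CE→DH adds D, H; H→CDG adds G; GH→DF adds F; DFH→AB adds A, B → {A, B, C, D, E, F, G, H}.
{E, H}⁺: H→CDG adds C, D, G; GH→DF adds F; DFH→AB adds A, B → {A, B, C, D, E, F, G, H}.
{B, D, E}⁺: BDE→C adds C; BDE→AG adds A, G; CE→DH adds H; GH→DF adds F → {A, B, C, D, E, F, G, H}.

CE, EH, BDE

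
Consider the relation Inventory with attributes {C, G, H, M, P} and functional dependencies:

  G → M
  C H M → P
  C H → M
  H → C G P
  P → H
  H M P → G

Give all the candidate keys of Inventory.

{H}, {P}

{H}⁺: H→CGP adds C, G, P; G→M adds M → {C, G, H, M, P}.
{P}⁺: P→H adds H; H→CGP adds C, G; G→M adds M → {C, G, H, M, P}.
Any other superkey contains one of these as a subset, so there are no further candidate keys.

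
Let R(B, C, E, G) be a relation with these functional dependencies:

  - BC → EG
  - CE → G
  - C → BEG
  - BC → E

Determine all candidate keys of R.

(C)

Attribute C never appears on the right-hand side of any dependency, so C must belong to every candidate key.
{C}⁺ = {B, C, E, G}, which is all of the schema, so {C} is the only candidate key.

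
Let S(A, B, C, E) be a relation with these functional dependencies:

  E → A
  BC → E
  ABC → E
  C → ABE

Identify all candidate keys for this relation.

{C}⁺: C→ABE adds A, B, E → {A, B, C, E}.

{C}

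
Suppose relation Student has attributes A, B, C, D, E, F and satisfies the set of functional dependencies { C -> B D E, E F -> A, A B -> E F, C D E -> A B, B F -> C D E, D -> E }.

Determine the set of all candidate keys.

{C}, {A, B}, {B, F}

{C}⁺: C→BDE adds B, D, E; CDE→AB adds A; AB→EF adds F → {A, B, C, D, E, F}.
{A, B}⁺: AB→EF adds E, F; BF→CDE adds C, D → {A, B, C, D, E, F}. Minimal: {B}⁺ = {B}; {A}⁺ = {A} — none reach the full schema.
{B, F}⁺: BF→CDE adds C, D, E; EF→A adds A → {A, B, C, D, E, F}. Minimal: {F}⁺ = {F}; {B}⁺ = {B} — none reach the full schema.
Any other superkey contains one of these as a subset, so there are no further candidate keys.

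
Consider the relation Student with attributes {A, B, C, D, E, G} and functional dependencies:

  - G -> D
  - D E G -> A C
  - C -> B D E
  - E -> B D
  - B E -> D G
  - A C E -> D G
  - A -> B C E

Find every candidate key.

{A}, {C}, {E}

{A}⁺: A→BCE adds B, C, E; C→BDE adds D; BE→DG adds G → {A, B, C, D, E, G}.
{C}⁺: C→BDE adds B, D, E; BE→DG adds G; DEG→AC adds A → {A, B, C, D, E, G}.
{E}⁺: E→BD adds B, D; BE→DG adds G; DEG→AC adds A, C → {A, B, C, D, E, G}.
Any other superkey contains one of these as a subset, so there are no further candidate keys.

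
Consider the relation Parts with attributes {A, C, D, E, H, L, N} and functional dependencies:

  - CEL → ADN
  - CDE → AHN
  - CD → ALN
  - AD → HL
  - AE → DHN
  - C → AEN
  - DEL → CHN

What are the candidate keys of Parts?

{C}, {A, E}, {D, E, L}

{C}⁺: C→AEN adds A, E, N; AE→DHN adds D, H; CD→ALN adds L → {A, C, D, E, H, L, N}.
{A, E}⁺: AE→DHN adds D, H, N; AD→HL adds L; DEL→CHN adds C → {A, C, D, E, H, L, N}. Minimal: {E}⁺ = {E}; {A}⁺ = {A} — none reach the full schema.
{D, E, L}⁺: DEL→CHN adds C, H, N; CEL→ADN adds A → {A, C, D, E, H, L, N}. Minimal: {E, L}⁺ = {E, L}; {D, L}⁺ = {D, L}; {D, E}⁺ = {D, E} — none reach the full schema.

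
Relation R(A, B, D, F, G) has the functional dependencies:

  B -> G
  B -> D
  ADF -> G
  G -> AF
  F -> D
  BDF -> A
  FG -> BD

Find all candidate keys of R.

{B}⁺: B→G adds G; B→D adds D; G→AF adds A, F → {A, B, D, F, G}.
{G}⁺: G→AF adds A, F; F→D adds D; FG→BD adds B → {A, B, D, F, G}.
{A, F}⁺: F→D adds D; ADF→G adds G; FG→BD adds B → {A, B, D, F, G}. Minimal: {F}⁺ = {D, F}; {A}⁺ = {A} — none reach the full schema.

{B}, {G}, {A, F}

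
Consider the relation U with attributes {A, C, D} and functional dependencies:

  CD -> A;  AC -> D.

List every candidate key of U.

Attribute C never appears on the right-hand side of any dependency, so C must belong to every candidate key.
{C}⁺ = {C}, which is not all of the schema, so we must add further attributes.
{A, C}⁺: AC→D adds D → {A, C, D}.
{C, D}⁺: CD→A adds A → {A, C, D}.
Any other superkey contains one of these as a subset, so there are no further candidate keys.

AC, CD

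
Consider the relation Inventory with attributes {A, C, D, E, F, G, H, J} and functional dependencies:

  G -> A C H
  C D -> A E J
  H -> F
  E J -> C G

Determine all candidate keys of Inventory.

(C, D), (D, G), (D, E, J)

Attribute D never appears on the right-hand side of any dependency, so D must belong to every candidate key.
{D}⁺ = {D}, which is not all of the schema, so we must add further attributes.
{C, D}⁺: CD→AEJ adds A, E, J; EJ→CG adds G; G→ACH adds H; H→F adds F → {A, C, D, E, F, G, H, J}. Minimal: {D}⁺ = {D}; {C}⁺ = {C} — none reach the full schema.
{D, G}⁺: G→ACH adds A, C, H; CD→AEJ adds E, J; H→F adds F → {A, C, D, E, F, G, H, J}. Minimal: {G}⁺ = {A, C, F, G, H}; {D}⁺ = {D} — none reach the full schema.
{D, E, J}⁺: EJ→CG adds C, G; G→ACH adds A, H; H→F adds F → {A, C, D, E, F, G, H, J}. Minimal: {E, J}⁺ = {A, C, E, F, G, H, J}; {D, J}⁺ = {D, J}; {D, E}⁺ = {D, E} — none reach the full schema.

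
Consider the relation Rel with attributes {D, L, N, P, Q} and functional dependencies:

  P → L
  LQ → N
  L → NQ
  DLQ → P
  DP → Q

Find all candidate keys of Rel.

Attribute D never appears on the right-hand side of any dependency, so D must belong to every candidate key.
{D}⁺ = {D}, which is not all of the schema, so we must add further attributes.
{D, L}⁺: L→NQ adds N, Q; DLQ→P adds P → {D, L, N, P, Q}. Minimal: {L}⁺ = {L, N, Q}; {D}⁺ = {D} — none reach the full schema.
{D, P}⁺: P→L adds L; L→NQ adds N, Q → {D, L, N, P, Q}. Minimal: {P}⁺ = {L, N, P, Q}; {D}⁺ = {D} — none reach the full schema.
Any other superkey contains one of these as a subset, so there are no further candidate keys.

(D, L), (D, P)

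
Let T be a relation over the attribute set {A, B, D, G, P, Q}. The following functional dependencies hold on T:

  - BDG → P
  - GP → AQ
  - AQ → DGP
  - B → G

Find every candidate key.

(B, D), (B, P), (A, B, Q)

{B, D}⁺: B→G adds G; BDG→P adds P; GP→AQ adds A, Q → {A, B, D, G, P, Q}. Minimal: {D}⁺ = {D}; {B}⁺ = {B, G} — none reach the full schema.
{B, P}⁺: B→G adds G; GP→AQ adds A, Q; AQ→DGP adds D → {A, B, D, G, P, Q}. Minimal: {P}⁺ = {P}; {B}⁺ = {B, G} — none reach the full schema.
{A, B, Q}⁺: AQ→DGP adds D, G, P → {A, B, D, G, P, Q}. Minimal: {B, Q}⁺ = {B, G, Q}; {A, Q}⁺ = {A, D, G, P, Q}; {A, B}⁺ = {A, B, G} — none reach the full schema.
Any other superkey contains one of these as a subset, so there are no further candidate keys.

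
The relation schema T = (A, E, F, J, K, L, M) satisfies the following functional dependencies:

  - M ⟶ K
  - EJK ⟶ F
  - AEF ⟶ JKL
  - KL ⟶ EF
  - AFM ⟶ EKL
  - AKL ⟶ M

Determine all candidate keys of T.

(A, E, F), (A, F, M), (A, K, L), (A, L, M), (A, E, J, K), (A, E, J, M)

{A, E, F}⁺: AEF→JKL adds J, K, L; AKL→M adds M → {A, E, F, J, K, L, M}. Minimal: {E, F}⁺ = {E, F}; {A, F}⁺ = {A, F}; {A, E}⁺ = {A, E} — none reach the full schema.
{A, F, M}⁺: M→K adds K; AFM→EKL adds E, L; AEF→JKL adds J → {A, E, F, J, K, L, M}. Minimal: {F, M}⁺ = {F, K, M}; {A, M}⁺ = {A, K, M}; {A, F}⁺ = {A, F} — none reach the full schema.
{A, K, L}⁺: KL→EF adds E, F; AKL→M adds M; AEF→JKL adds J → {A, E, F, J, K, L, M}. Minimal: {K, L}⁺ = {E, F, K, L}; {A, L}⁺ = {A, L}; {A, K}⁺ = {A, K} — none reach the full schema.
{A, L, M}⁺: M→K adds K; KL→EF adds E, F; AEF→JKL adds J → {A, E, F, J, K, L, M}. Minimal: {L, M}⁺ = {E, F, K, L, M}; {A, M}⁺ = {A, K, M}; {A, L}⁺ = {A, L} — none reach the full schema.
{A, E, J, K}⁺: EJK→F adds F; AEF→JKL adds L; AKL→M adds M → {A, E, F, J, K, L, M}. Minimal: {E, J, K}⁺ = {E, F, J, K}; {A, J, K}⁺ = {A, J, K}; {A, E, K}⁺ = {A, E, K}; … — none reach the full schema.
{A, E, J, M}⁺: M→K adds K; EJK→F adds F; AEF→JKL adds L → {A, E, F, J, K, L, M}. Minimal: {E, J, M}⁺ = {E, F, J, K, M}; {A, J, M}⁺ = {A, J, K, M}; {A, E, M}⁺ = {A, E, K, M}; … — none reach the full schema.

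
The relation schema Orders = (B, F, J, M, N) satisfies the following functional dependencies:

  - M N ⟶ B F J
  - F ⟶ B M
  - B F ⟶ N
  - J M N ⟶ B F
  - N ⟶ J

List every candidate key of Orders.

(F), (M, N)

{F}⁺: F→BM adds B, M; BF→N adds N; N→J adds J → {B, F, J, M, N}.
{M, N}⁺: MN→BFJ adds B, F, J → {B, F, J, M, N}. Minimal: {N}⁺ = {J, N}; {M}⁺ = {M} — none reach the full schema.
Any other superkey contains one of these as a subset, so there are no further candidate keys.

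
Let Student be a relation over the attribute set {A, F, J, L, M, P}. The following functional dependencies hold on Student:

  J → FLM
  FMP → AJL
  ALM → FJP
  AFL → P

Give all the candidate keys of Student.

AJ, JP, ALM, FMP

{A, J}⁺: J→FLM adds F, L, M; ALM→FJP adds P → {A, F, J, L, M, P}.
{J, P}⁺: J→FLM adds F, L, M; FMP→AJL adds A → {A, F, J, L, M, P}.
{A, L, M}⁺: ALM→FJP adds F, J, P → {A, F, J, L, M, P}.
{F, M, P}⁺: FMP→AJL adds A, J, L → {A, F, J, L, M, P}.
Any other superkey contains one of these as a subset, so there are no further candidate keys.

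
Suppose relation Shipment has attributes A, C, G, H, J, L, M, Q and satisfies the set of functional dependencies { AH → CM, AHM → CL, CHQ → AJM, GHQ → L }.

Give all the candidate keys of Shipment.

{A, G, H, Q}, {C, G, H, Q}

{A, G, H, Q}⁺: AH→CM adds C, M; AHM→CL adds L; CHQ→AJM adds J → {A, C, G, H, J, L, M, Q}. Minimal: {G, H, Q}⁺ = {G, H, L, Q}; {A, H, Q}⁺ = {A, C, H, J, L, M, Q}; {A, G, Q}⁺ = {A, G, Q}; … — none reach the full schema.
{C, G, H, Q}⁺: CHQ→AJM adds A, J, M; GHQ→L adds L → {A, C, G, H, J, L, M, Q}. Minimal: {G, H, Q}⁺ = {G, H, L, Q}; {C, H, Q}⁺ = {A, C, H, J, L, M, Q}; {C, G, Q}⁺ = {C, G, Q}; … — none reach the full schema.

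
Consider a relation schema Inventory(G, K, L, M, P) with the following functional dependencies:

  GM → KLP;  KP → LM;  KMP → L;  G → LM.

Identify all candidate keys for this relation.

Attribute G never appears on the right-hand side of any dependency, so G must belong to every candidate key.
{G}⁺ = {G, K, L, M, P}, which is all of the schema, so {G} is the only candidate key.

{G}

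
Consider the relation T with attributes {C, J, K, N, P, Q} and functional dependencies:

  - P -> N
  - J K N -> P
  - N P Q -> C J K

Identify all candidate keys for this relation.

{P, Q}, {J, K, N, Q}

Attribute Q never appears on the right-hand side of any dependency, so Q must belong to every candidate key.
{Q}⁺ = {Q}, which is not all of the schema, so we must add further attributes.
{P, Q}⁺: P→N adds N; NPQ→CJK adds C, J, K → {C, J, K, N, P, Q}. Minimal: {Q}⁺ = {Q}; {P}⁺ = {N, P} — none reach the full schema.
{J, K, N, Q}⁺: JKN→P adds P; NPQ→CJK adds C → {C, J, K, N, P, Q}. Minimal: {K, N, Q}⁺ = {K, N, Q}; {J, N, Q}⁺ = {J, N, Q}; {J, K, Q}⁺ = {J, K, Q}; … — none reach the full schema.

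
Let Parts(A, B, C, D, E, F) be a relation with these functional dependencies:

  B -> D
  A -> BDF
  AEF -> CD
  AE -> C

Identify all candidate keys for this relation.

Attributes A, E never appear on any right-hand side, so every candidate key must contain {A, E}.
{A, E}⁺ = {A, B, C, D, E, F}, which is all of the schema, so {A, E} is the only candidate key.

(A, E)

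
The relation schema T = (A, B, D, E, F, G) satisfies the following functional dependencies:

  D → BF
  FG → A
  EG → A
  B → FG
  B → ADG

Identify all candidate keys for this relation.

(B, E), (D, E)

Attribute E never appears on the right-hand side of any dependency, so E must belong to every candidate key.
{E}⁺ = {E}, which is not all of the schema, so we must add further attributes.
{B, E}⁺: B→FG adds F, G; B→ADG adds A, D → {A, B, D, E, F, G}. Minimal: {E}⁺ = {E}; {B}⁺ = {A, B, D, F, G} — none reach the full schema.
{D, E}⁺: D→BF adds B, F; B→FG adds G; B→ADG adds A → {A, B, D, E, F, G}. Minimal: {E}⁺ = {E}; {D}⁺ = {A, B, D, F, G} — none reach the full schema.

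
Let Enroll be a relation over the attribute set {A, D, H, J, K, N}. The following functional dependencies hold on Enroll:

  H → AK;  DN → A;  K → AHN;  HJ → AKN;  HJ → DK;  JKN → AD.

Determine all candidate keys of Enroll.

(H, J); (J, K)

Attribute J never appears on the right-hand side of any dependency, so J must belong to every candidate key.
{J}⁺ = {J}, which is not all of the schema, so we must add further attributes.
{H, J}⁺: H→AK adds A, K; K→AHN adds N; HJ→DK adds D → {A, D, H, J, K, N}. Minimal: {J}⁺ = {J}; {H}⁺ = {A, H, K, N} — none reach the full schema.
{J, K}⁺: K→AHN adds A, H, N; HJ→DK adds D → {A, D, H, J, K, N}. Minimal: {K}⁺ = {A, H, K, N}; {J}⁺ = {J} — none reach the full schema.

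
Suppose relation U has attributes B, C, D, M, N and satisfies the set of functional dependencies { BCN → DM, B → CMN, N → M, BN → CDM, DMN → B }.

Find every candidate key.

{B}⁺: B→CMN adds C, M, N; BN→CDM adds D → {B, C, D, M, N}.
{D, N}⁺: N→M adds M; DMN→B adds B; B→CMN adds C → {B, C, D, M, N}. Minimal: {N}⁺ = {M, N}; {D}⁺ = {D} — none reach the full schema.

(B), (D, N)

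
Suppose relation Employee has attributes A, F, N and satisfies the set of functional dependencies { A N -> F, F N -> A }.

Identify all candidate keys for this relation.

{A, N}; {F, N}

Attribute N never appears on the right-hand side of any dependency, so N must belong to every candidate key.
{N}⁺ = {N}, which is not all of the schema, so we must add further attributes.
{A, N}⁺: AN→F adds F → {A, F, N}.
{F, N}⁺: FN→A adds A → {A, F, N}.
Any other superkey contains one of these as a subset, so there are no further candidate keys.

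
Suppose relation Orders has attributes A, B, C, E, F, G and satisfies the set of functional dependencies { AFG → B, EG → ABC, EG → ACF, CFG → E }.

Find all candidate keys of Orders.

Attribute G never appears on the right-hand side of any dependency, so G must belong to every candidate key.
{G}⁺ = {G}, which is not all of the schema, so we must add further attributes.
{E, G}⁺: EG→ABC adds A, B, C; EG→ACF adds F → {A, B, C, E, F, G}. Minimal: {G}⁺ = {G}; {E}⁺ = {E} — none reach the full schema.
{C, F, G}⁺: CFG→E adds E; EG→ABC adds A, B → {A, B, C, E, F, G}. Minimal: {F, G}⁺ = {F, G}; {C, G}⁺ = {C, G}; {C, F}⁺ = {C, F} — none reach the full schema.
Any other superkey contains one of these as a subset, so there are no further candidate keys.

EG, CFG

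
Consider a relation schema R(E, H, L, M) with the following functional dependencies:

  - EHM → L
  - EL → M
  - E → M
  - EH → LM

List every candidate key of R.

Attributes E, H never appear on any right-hand side, so every candidate key must contain {E, H}.
{E, H}⁺ = {E, H, L, M}, which is all of the schema, so {E, H} is the only candidate key.

EH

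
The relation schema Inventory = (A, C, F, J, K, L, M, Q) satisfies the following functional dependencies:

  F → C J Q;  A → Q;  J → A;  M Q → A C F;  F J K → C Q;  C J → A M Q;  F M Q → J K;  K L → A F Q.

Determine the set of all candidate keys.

Attribute L never appears on the right-hand side of any dependency, so L must belong to every candidate key.
{L}⁺ = {L}, which is not all of the schema, so we must add further attributes.
{F, L}⁺: F→CJQ adds C, J, Q; J→A adds A; CJ→AMQ adds M; FMQ→JK adds K → {A, C, F, J, K, L, M, Q}. Minimal: {L}⁺ = {L}; {F}⁺ = {A, C, F, J, K, M, Q} — none reach the full schema.
{K, L}⁺: KL→AFQ adds A, F, Q; F→CJQ adds C, J; CJ→AMQ adds M → {A, C, F, J, K, L, M, Q}. Minimal: {L}⁺ = {L}; {K}⁺ = {K} — none reach the full schema.
{A, L, M}⁺: A→Q adds Q; MQ→ACF adds C, F; FMQ→JK adds J, K → {A, C, F, J, K, L, M, Q}. Minimal: {L, M}⁺ = {L, M}; {A, M}⁺ = {A, C, F, J, K, M, Q}; {A, L}⁺ = {A, L, Q} — none reach the full schema.
{C, J, L}⁺: J→A adds A; CJ→AMQ adds M, Q; MQ→ACF adds F; FMQ→JK adds K → {A, C, F, J, K, L, M, Q}. Minimal: {J, L}⁺ = {A, J, L, Q}; {C, L}⁺ = {C, L}; {C, J}⁺ = {A, C, F, J, K, M, Q} — none reach the full schema.
{J, L, M}⁺: J→A adds A; A→Q adds Q; MQ→ACF adds C, F; FMQ→JK adds K → {A, C, F, J, K, L, M, Q}. Minimal: {L, M}⁺ = {L, M}; {J, M}⁺ = {A, C, F, J, K, M, Q}; {J, L}⁺ = {A, J, L, Q} — none reach the full schema.
{L, M, Q}⁺: MQ→ACF adds A, C, F; FMQ→JK adds J, K → {A, C, F, J, K, L, M, Q}. Minimal: {M, Q}⁺ = {A, C, F, J, K, M, Q}; {L, Q}⁺ = {L, Q}; {L, M}⁺ = {L, M} — none reach the full schema.

{F, L}, {K, L}, {A, L, M}, {C, J, L}, {J, L, M}, {L, M, Q}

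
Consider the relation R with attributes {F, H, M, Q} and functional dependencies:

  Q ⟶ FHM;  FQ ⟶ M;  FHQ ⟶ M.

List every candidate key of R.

Attribute Q never appears on the right-hand side of any dependency, so Q must belong to every candidate key.
{Q}⁺ = {F, H, M, Q}, which is all of the schema, so {Q} is the only candidate key.

(Q)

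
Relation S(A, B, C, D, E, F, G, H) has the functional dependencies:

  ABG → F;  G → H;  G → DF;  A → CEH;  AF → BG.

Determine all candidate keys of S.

AF; AG

Attribute A never appears on the right-hand side of any dependency, so A must belong to every candidate key.
{A}⁺ = {A, C, E, H}, which is not all of the schema, so we must add further attributes.
{A, F}⁺: A→CEH adds C, E, H; AF→BG adds B, G; G→DF adds D → {A, B, C, D, E, F, G, H}.
{A, G}⁺: G→H adds H; G→DF adds D, F; A→CEH adds C, E; AF→BG adds B → {A, B, C, D, E, F, G, H}.
Any other superkey contains one of these as a subset, so there are no further candidate keys.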